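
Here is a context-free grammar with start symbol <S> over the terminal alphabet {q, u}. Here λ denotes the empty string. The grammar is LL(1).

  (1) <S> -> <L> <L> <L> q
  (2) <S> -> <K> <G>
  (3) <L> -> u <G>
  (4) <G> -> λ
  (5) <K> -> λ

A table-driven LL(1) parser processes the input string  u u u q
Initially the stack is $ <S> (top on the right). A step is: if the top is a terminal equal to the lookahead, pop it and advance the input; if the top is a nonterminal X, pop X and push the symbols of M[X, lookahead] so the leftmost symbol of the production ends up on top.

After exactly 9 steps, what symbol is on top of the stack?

step 1: stack=$ <S>  input=u u u q $  — expand <S> -> <L> <L> <L> q
step 2: stack=$ q <L> <L> <L>  input=u u u q $  — expand <L> -> u <G>
step 3: stack=$ q <L> <L> <G> u  input=u u u q $  — match u
step 4: stack=$ q <L> <L> <G>  input=u u q $  — expand <G> -> λ
step 5: stack=$ q <L> <L>  input=u u q $  — expand <L> -> u <G>
step 6: stack=$ q <L> <G> u  input=u u q $  — match u
step 7: stack=$ q <L> <G>  input=u q $  — expand <G> -> λ
step 8: stack=$ q <L>  input=u q $  — expand <L> -> u <G>
step 9: stack=$ q <G> u  input=u q $  — match u
Stack after step 9: $ q <G> (top = <G>).

<G>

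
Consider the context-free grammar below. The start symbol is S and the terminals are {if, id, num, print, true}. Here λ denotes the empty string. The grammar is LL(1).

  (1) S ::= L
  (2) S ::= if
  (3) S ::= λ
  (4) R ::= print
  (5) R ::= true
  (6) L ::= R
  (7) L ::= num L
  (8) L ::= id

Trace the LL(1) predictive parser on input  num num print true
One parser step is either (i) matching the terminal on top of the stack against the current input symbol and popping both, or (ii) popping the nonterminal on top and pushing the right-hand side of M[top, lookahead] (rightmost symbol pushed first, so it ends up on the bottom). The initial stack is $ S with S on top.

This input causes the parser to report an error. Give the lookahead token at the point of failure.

     Stack    Input                 Action
  1  $ S      num num print true $  expand S ::= L
  2  $ L      num num print true $  expand L ::= num L
  3  $ L num  num num print true $  match num
  4  $ L      num print true $      expand L ::= num L
  5  $ L num  num print true $      match num
  6  $ L      print true $          expand L ::= R
  7  $ R      print true $          expand R ::= print
  8  $ print  print true $          match print
  9  $        true $                error: stack empty but input remains

true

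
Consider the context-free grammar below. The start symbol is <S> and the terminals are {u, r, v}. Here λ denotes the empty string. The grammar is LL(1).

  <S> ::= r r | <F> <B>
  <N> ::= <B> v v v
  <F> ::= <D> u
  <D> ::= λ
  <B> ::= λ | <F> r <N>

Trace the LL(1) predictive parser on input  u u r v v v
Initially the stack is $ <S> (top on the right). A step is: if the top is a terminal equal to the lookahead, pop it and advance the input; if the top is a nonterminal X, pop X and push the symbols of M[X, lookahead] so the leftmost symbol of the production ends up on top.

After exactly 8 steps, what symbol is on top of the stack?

r

     Stack          Input          Action
  1  $ <S>          u u r v v v $  expand <S> ::= <F> <B>
  2  $ <B> <F>      u u r v v v $  expand <F> ::= <D> u
  3  $ <B> u <D>    u u r v v v $  expand <D> ::= λ
  4  $ <B> u        u u r v v v $  match u
  5  $ <B>          u r v v v $    expand <B> ::= <F> r <N>
  6  $ <N> r <F>    u r v v v $    expand <F> ::= <D> u
  7  $ <N> r u <D>  u r v v v $    expand <D> ::= λ
  8  $ <N> r u      u r v v v $    match u
Stack after step 8: $ <N> r (top = r).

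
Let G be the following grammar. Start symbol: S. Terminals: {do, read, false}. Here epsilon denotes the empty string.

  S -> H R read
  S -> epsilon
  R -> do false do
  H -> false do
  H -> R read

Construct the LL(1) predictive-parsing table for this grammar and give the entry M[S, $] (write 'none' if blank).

S -> epsilon

FIRST(R) = {do}
FIRST(H) = {do, false}  (via R read)
FIRST(S) = {epsilon, do, false}  (via H R read)
FOLLOW(S) includes $ since S is the start symbol.
FOLLOW(S): S appears on no right-hand side. Thus FOLLOW(S) = {$}.
For S -> H R read: FIRST(H R read) = {do, false}, so it goes in M[S, t] for t ∈ {do, false}.
For S -> epsilon: FIRST(epsilon) = {epsilon}, so it goes in M[S, t] for t ∈ {}; since epsilon ∈ FIRST, also for every t ∈ FOLLOW(S) = {$}.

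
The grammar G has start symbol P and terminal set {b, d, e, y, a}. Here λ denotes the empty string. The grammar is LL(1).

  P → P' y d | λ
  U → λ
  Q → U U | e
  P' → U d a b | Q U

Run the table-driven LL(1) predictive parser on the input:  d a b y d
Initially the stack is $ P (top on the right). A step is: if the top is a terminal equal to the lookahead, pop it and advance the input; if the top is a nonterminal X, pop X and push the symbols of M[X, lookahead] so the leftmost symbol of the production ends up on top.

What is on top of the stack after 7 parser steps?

d

step 1: stack=$ P  input=d a b y d $  — expand P → P' y d
step 2: stack=$ d y P'  input=d a b y d $  — expand P' → U d a b
step 3: stack=$ d y b a d U  input=d a b y d $  — expand U → λ
step 4: stack=$ d y b a d  input=d a b y d $  — match d
step 5: stack=$ d y b a  input=a b y d $  — match a
step 6: stack=$ d y b  input=b y d $  — match b
step 7: stack=$ d y  input=y d $  — match y
Stack after step 7: $ d (top = d).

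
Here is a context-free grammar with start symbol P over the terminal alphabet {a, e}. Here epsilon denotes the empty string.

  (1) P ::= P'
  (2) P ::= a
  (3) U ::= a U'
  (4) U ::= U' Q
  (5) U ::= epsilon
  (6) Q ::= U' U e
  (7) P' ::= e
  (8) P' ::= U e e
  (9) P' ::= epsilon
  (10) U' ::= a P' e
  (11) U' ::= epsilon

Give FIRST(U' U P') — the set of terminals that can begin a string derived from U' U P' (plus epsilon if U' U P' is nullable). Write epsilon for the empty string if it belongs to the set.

FIRST(U'): from U'::=a P' e we get {a}; from U'::=epsilon we get {epsilon}. So FIRST(U') = {epsilon, a}.
FIRST(P): from P::=P' we get {epsilon, a, e}; from P::=a we get {a}. So FIRST(P) = {epsilon, a, e}.
FIRST(U): from U::=a U' we get {a}; from U::=U' Q we get {a, e}; from U::=epsilon we get {epsilon}. So FIRST(U) = {epsilon, a, e}.
FIRST(Q): from Q::=U' U e we get {a, e}. So FIRST(Q) = {a, e}.
FIRST(P'): from P'::=e we get {e}; from P'::=U e e we get {a, e}; from P'::=epsilon we get {epsilon}. So FIRST(P') = {epsilon, a, e}.
FIRST(U' U P'): take FIRST of each symbol in turn, carrying on past any symbol whose FIRST contains epsilon; result {epsilon, a, e}.

{epsilon, a, e}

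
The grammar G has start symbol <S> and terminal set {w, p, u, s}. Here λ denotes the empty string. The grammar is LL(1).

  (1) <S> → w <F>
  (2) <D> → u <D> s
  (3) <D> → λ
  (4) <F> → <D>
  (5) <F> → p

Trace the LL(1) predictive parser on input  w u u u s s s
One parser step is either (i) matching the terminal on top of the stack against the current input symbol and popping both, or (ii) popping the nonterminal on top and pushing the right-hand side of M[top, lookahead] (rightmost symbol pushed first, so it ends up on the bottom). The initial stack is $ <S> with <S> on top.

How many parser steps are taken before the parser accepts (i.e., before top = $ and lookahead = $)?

      Stack          Input            Action
   1  $ <S>          w u u u s s s $  expand <S> → w <F>
   2  $ <F> w        w u u u s s s $  match w
   3  $ <F>          u u u s s s $    expand <F> → <D>
   4  $ <D>          u u u s s s $    expand <D> → u <D> s
   5  $ s <D> u      u u u s s s $    match u
   6  $ s <D>        u u s s s $      expand <D> → u <D> s
   7  $ s s <D> u    u u s s s $      match u
   8  $ s s <D>      u s s s $        expand <D> → u <D> s
   9  $ s s s <D> u  u s s s $        match u
  10  $ s s s <D>    s s s $          expand <D> → λ
  11  $ s s s        s s s $          match s
  12  $ s s          s s $            match s
  13  $ s            s $              match s
Accept reached after 13 steps.

13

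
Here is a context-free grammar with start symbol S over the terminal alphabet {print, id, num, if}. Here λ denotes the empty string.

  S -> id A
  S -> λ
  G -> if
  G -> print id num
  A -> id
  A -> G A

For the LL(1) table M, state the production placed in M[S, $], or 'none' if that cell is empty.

S -> λ

FIRST(S): from S->id A we get {id}; from S->λ we get {λ}. So FIRST(S) = {λ, id}.
FIRST(G): from G->if we get {if}; from G->print id num we get {print}. So FIRST(G) = {if, print}.
FIRST(A): from A->id we get {id}; from A->G A we get {if, print}. So FIRST(A) = {id, if, print}.
FOLLOW(S) includes $ since S is the start symbol.
FOLLOW(S): S appears on no right-hand side. Thus FOLLOW(S) = {$}.
For S -> id A: FIRST(id A) = {id}, so it goes in M[S, t] for t ∈ {id}.
For S -> λ: FIRST(λ) = {λ}, so it goes in M[S, t] for t ∈ {}; since λ ∈ FIRST, also for every t ∈ FOLLOW(S) = {$}.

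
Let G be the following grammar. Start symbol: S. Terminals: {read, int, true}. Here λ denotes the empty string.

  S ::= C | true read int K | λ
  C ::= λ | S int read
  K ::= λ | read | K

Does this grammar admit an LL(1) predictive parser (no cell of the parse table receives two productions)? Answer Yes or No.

No

FIRST(S) = {λ, int, true}
FIRST(C) = {λ, int, true}
FIRST(K) = {λ, read}
FOLLOW(S) = {$, int}
FOLLOW(C) = {$, int}
FOLLOW(K) = {$, int}
Cell M[C, int] receives both C ::= λ and C ::= S int read — the grammar is not LL(1).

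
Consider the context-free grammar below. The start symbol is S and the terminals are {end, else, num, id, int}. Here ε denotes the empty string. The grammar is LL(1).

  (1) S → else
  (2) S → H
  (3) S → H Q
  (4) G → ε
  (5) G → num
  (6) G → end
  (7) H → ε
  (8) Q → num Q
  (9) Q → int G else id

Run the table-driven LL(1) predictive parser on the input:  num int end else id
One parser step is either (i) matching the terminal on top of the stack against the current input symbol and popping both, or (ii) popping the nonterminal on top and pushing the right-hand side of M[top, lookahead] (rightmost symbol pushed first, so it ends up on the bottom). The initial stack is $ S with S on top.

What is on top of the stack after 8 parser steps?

     Stack            Input                  Action
  1  $ S              num int end else id $  expand S → H Q
  2  $ Q H            num int end else id $  expand H → ε
  3  $ Q              num int end else id $  expand Q → num Q
  4  $ Q num          num int end else id $  match num
  5  $ Q              int end else id $      expand Q → int G else id
  6  $ id else G int  int end else id $      match int
  7  $ id else G      end else id $          expand G → end
  8  $ id else end    end else id $          match end
Stack after step 8: $ id else (top = else).

else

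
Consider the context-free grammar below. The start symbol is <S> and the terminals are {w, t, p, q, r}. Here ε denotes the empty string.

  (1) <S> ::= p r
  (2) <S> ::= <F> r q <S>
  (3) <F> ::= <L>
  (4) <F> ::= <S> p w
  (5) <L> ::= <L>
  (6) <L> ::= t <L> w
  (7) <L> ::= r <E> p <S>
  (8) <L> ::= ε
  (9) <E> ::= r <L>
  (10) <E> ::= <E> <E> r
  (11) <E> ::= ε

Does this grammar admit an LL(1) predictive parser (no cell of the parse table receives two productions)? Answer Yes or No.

FIRST(<S>) = {p, r, t}
FIRST(<F>) = {ε, p, r, t}
FIRST(<L>) = {ε, r, t}
FIRST(<E>) = {ε, r}
FOLLOW(<S>) = {$, p, r, w}
FOLLOW(<F>) = {r}
FOLLOW(<L>) = {p, r, w}
FOLLOW(<E>) = {p, r}
Cell M[<E>, r] receives both <E> ::= r <L> and <E> ::= <E> <E> r and <E> ::= ε — the grammar is not LL(1).

No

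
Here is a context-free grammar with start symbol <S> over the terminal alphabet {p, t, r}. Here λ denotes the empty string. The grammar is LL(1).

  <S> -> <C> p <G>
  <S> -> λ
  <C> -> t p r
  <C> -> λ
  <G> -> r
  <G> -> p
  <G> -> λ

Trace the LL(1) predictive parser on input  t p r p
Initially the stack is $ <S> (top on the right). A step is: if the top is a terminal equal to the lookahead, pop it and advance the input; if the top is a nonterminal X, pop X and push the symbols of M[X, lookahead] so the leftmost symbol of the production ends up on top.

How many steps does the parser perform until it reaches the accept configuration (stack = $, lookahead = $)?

     Stack          Input      Action
  1  $ <S>          t p r p $  expand <S> -> <C> p <G>
  2  $ <G> p <C>    t p r p $  expand <C> -> t p r
  3  $ <G> p r p t  t p r p $  match t
  4  $ <G> p r p    p r p $    match p
  5  $ <G> p r      r p $      match r
  6  $ <G> p        p $        match p
  7  $ <G>          $          expand <G> -> λ
Accept reached after 7 steps.

7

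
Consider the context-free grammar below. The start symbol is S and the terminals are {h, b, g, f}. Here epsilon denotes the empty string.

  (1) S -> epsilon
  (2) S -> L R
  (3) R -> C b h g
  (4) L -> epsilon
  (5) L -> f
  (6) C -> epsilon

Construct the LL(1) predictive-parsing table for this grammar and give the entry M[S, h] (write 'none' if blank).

FIRST(L): from L->epsilon we get {epsilon}; from L->f we get {f}. So FIRST(L) = {epsilon, f}.
FIRST(C): from C->epsilon we get {epsilon}. So FIRST(C) = {epsilon}.
FIRST(R): from R->C b h g we get {b}. So FIRST(R) = {b}.
FIRST(S): from S->epsilon we get {epsilon}; from S->L R we get {b, f}. So FIRST(S) = {epsilon, b, f}.
FOLLOW(S) includes $ since S is the start symbol.
FOLLOW(S): S appears on no right-hand side. Thus FOLLOW(S) = {$}.
For S -> epsilon: FIRST(epsilon) = {epsilon}, so it goes in M[S, t] for t ∈ {}; since epsilon ∈ FIRST, also for every t ∈ FOLLOW(S) = {$}.
For S -> L R: FIRST(L R) = {b, f}, so it goes in M[S, t] for t ∈ {b, f}.
None of these place a production in M[S, h].

none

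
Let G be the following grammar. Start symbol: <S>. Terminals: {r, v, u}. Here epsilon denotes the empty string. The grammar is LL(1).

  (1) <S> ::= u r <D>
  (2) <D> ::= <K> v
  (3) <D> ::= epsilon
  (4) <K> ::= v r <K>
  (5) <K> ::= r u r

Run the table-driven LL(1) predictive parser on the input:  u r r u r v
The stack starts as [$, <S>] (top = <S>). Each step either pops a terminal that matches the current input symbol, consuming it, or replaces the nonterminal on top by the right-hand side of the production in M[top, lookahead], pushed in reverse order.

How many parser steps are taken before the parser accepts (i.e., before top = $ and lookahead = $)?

     Stack      Input          Action
  1  $ <S>      u r r u r v $  expand <S> ::= u r <D>
  2  $ <D> r u  u r r u r v $  match u
  3  $ <D> r    r r u r v $    match r
  4  $ <D>      r u r v $      expand <D> ::= <K> v
  5  $ v <K>    r u r v $      expand <K> ::= r u r
  6  $ v r u r  r u r v $      match r
  7  $ v r u    u r v $        match u
  8  $ v r      r v $          match r
  9  $ v        v $            match v
Accept reached after 9 steps.

9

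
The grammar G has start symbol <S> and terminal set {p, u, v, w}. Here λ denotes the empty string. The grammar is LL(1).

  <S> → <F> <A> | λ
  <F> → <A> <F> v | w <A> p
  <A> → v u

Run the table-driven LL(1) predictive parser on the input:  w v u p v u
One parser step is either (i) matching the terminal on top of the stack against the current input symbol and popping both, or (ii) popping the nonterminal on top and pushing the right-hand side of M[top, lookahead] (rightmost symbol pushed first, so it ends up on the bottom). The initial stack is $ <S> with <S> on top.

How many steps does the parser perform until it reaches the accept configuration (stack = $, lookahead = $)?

10

      Stack          Input          Action
   1  $ <S>          w v u p v u $  expand <S> → <F> <A>
   2  $ <A> <F>      w v u p v u $  expand <F> → w <A> p
   3  $ <A> p <A> w  w v u p v u $  match w
   4  $ <A> p <A>    v u p v u $    expand <A> → v u
   5  $ <A> p u v    v u p v u $    match v
   6  $ <A> p u      u p v u $      match u
   7  $ <A> p        p v u $        match p
   8  $ <A>          v u $          expand <A> → v u
   9  $ u v          v u $          match v
  10  $ u            u $            match u
Accept reached after 10 steps.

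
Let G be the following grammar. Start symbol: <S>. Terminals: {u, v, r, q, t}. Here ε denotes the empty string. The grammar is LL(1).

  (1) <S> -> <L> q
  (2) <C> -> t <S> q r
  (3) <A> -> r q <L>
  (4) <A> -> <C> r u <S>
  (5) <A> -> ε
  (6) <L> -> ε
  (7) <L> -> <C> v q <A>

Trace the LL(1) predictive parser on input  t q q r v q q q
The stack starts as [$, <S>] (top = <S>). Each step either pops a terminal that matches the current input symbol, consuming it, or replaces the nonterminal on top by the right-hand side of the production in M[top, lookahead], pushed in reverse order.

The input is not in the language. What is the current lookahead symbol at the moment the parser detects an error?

q

      Stack                  Input              Action
   1  $ <S>                  t q q r v q q q $  expand <S> -> <L> q
   2  $ q <L>                t q q r v q q q $  expand <L> -> <C> v q <A>
   3  $ q <A> q v <C>        t q q r v q q q $  expand <C> -> t <S> q r
   4  $ q <A> q v r q <S> t  t q q r v q q q $  match t
   5  $ q <A> q v r q <S>    q q r v q q q $    expand <S> -> <L> q
   6  $ q <A> q v r q q <L>  q q r v q q q $    expand <L> -> ε
   7  $ q <A> q v r q q      q q r v q q q $    match q
   8  $ q <A> q v r q        q r v q q q $      match q
   9  $ q <A> q v r          r v q q q $        match r
  10  $ q <A> q v            v q q q $          match v
  11  $ q <A> q              q q q $            match q
  12  $ q <A>                q q $              expand <A> -> ε
  13  $ q                    q q $              match q
  14  $                      q $                error: stack empty but input remains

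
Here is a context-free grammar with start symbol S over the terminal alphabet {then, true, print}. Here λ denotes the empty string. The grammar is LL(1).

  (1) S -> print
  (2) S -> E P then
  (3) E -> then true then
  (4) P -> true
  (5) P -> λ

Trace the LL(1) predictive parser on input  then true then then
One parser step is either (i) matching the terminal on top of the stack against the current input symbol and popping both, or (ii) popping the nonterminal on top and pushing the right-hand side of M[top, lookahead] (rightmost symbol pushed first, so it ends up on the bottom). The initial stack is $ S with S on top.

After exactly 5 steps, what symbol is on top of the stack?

P

     Stack                    Input                  Action
  1  $ S                      then true then then $  expand S -> E P then
  2  $ then P E               then true then then $  expand E -> then true then
  3  $ then P then true then  then true then then $  match then
  4  $ then P then true       true then then $       match true
  5  $ then P then            then then $            match then
Stack after step 5: $ then P (top = P).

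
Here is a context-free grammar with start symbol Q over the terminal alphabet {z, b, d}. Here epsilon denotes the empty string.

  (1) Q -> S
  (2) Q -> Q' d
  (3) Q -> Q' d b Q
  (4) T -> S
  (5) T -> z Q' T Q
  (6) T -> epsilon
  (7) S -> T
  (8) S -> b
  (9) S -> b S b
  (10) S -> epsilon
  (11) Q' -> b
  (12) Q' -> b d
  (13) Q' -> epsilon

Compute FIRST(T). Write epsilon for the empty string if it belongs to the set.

FIRST(Q'): from Q'->b we get {b}; from Q'->b d we get {b}; from Q'->epsilon we get {epsilon}. So FIRST(Q') = {epsilon, b}.
FIRST(Q): from Q->S we get {epsilon, b, z}; from Q->Q' d we get {b, d}; from Q->Q' d b Q we get {b, d}. So FIRST(Q) = {epsilon, b, d, z}.
FIRST(T): from T->S we get {epsilon, b, z}; from T->z Q' T Q we get {z}; from T->epsilon we get {epsilon}. So FIRST(T) = {epsilon, b, z}.
FIRST(S): from S->T we get {epsilon, b, z}; from S->b we get {b}; from S->b S b we get {b}; from S->epsilon we get {epsilon}. So FIRST(S) = {epsilon, b, z}.

{epsilon, b, z}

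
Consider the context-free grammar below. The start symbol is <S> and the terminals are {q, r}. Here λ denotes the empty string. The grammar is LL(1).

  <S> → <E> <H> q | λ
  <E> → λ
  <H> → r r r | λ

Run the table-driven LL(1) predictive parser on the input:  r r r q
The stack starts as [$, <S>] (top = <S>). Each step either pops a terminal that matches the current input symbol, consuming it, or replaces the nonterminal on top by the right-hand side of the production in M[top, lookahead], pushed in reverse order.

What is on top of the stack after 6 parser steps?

q

step 1: stack=$ <S>  input=r r r q $  — expand <S> → <E> <H> q
step 2: stack=$ q <H> <E>  input=r r r q $  — expand <E> → λ
step 3: stack=$ q <H>  input=r r r q $  — expand <H> → r r r
step 4: stack=$ q r r r  input=r r r q $  — match r
step 5: stack=$ q r r  input=r r q $  — match r
step 6: stack=$ q r  input=r q $  — match r
Stack after step 6: $ q (top = q).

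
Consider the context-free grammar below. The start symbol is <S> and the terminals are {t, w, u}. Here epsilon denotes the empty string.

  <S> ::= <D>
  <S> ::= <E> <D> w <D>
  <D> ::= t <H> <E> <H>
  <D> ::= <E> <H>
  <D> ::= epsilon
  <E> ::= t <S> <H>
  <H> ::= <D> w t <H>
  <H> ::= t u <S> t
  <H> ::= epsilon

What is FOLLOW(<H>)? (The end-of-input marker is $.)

{$, t, w}

FIRST(<E>) = {t}
FIRST(<D>) = {epsilon, t}  (via <E> <H>)
FIRST(<S>) = {epsilon, t}  (via <D>, <E> <D> w <D>)
FIRST(<H>) = {epsilon, t, w}  (via <D> w t <H>)
FOLLOW(<S>) includes $ since <S> is the start symbol.
FOLLOW(<S>): in <E>::=t <S> <H>, <S> is followed by <H> with FIRST {epsilon, t, w}; in <E>::=t <S> <H>, the suffix after <S> is nullable, so FOLLOW(<S>) ⊇ FOLLOW(<E>) = {$, t, w}; in <H>::=t u <S> t, <S> is followed by t with FIRST {t}. Thus FOLLOW(<S>) = {$, t, w}.
FOLLOW(<D>): in <S>::=<D>, the suffix after <D> is empty, so FOLLOW(<D>) ⊇ FOLLOW(<S>) = {$, t, w}; in <S>::=<E> <D> w <D> (occurrence 1), <D> is followed by w <D> with FIRST {w}; in <S>::=<E> <D> w <D> (occurrence 2), the suffix after <D> is empty, so FOLLOW(<D>) ⊇ FOLLOW(<S>) = {$, t, w}; in <H>::=<D> w t <H>, <D> is followed by w t <H> with FIRST {w}. Thus FOLLOW(<D>) = {$, t, w}.
FOLLOW(<E>): in <S>::=<E> <D> w <D>, <E> is followed by <D> w <D> with FIRST {t, w}; in <D>::=t <H> <E> <H>, <E> is followed by <H> with FIRST {epsilon, t, w}; in <D>::=t <H> <E> <H>, the suffix after <E> is nullable, so FOLLOW(<E>) ⊇ FOLLOW(<D>) = {$, t, w}; in <D>::=<E> <H>, <E> is followed by <H> with FIRST {epsilon, t, w}; in <D>::=<E> <H>, the suffix after <E> is nullable, so FOLLOW(<E>) ⊇ FOLLOW(<D>) = {$, t, w}. Thus FOLLOW(<E>) = {$, t, w}.
FOLLOW(<H>): in <D>::=t <H> <E> <H> (occurrence 1), <H> is followed by <E> <H> with FIRST {t}; in <D>::=t <H> <E> <H> (occurrence 2), the suffix after <H> is empty, so FOLLOW(<H>) ⊇ FOLLOW(<D>) = {$, t, w}; in <D>::=<E> <H>, the suffix after <H> is empty, so FOLLOW(<H>) ⊇ FOLLOW(<D>) = {$, t, w}; in <E>::=t <S> <H>, the suffix after <H> is empty, so FOLLOW(<H>) ⊇ FOLLOW(<E>) = {$, t, w}; in <H>::=<D> w t <H>, the suffix after <H> is empty (adds nothing new). Thus FOLLOW(<H>) = {$, t, w}.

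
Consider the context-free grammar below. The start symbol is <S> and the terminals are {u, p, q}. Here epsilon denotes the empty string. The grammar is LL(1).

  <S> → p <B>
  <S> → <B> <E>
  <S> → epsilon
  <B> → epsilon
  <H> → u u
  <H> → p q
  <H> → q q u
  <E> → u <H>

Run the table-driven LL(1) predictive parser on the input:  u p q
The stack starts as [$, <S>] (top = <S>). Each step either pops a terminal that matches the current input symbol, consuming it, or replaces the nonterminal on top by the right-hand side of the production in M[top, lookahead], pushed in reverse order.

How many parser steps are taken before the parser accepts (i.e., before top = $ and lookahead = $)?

7

step 1: stack=$ <S>  input=u p q $  — expand <S> → <B> <E>
step 2: stack=$ <E> <B>  input=u p q $  — expand <B> → epsilon
step 3: stack=$ <E>  input=u p q $  — expand <E> → u <H>
step 4: stack=$ <H> u  input=u p q $  — match u
step 5: stack=$ <H>  input=p q $  — expand <H> → p q
step 6: stack=$ q p  input=p q $  — match p
step 7: stack=$ q  input=q $  — match q
Accept reached after 7 steps.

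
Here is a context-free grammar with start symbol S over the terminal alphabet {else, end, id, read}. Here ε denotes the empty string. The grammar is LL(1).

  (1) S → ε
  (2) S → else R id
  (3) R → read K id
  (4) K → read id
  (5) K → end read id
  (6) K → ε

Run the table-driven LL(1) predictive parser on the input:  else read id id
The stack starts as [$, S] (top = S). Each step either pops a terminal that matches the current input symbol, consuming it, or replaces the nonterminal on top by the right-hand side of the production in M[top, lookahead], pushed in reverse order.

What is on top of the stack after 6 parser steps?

     Stack           Input              Action
  1  $ S             else read id id $  expand S → else R id
  2  $ id R else     else read id id $  match else
  3  $ id R          read id id $       expand R → read K id
  4  $ id id K read  read id id $       match read
  5  $ id id K       id id $            expand K → ε
  6  $ id id         id id $            match id
Stack after step 6: $ id (top = id).

id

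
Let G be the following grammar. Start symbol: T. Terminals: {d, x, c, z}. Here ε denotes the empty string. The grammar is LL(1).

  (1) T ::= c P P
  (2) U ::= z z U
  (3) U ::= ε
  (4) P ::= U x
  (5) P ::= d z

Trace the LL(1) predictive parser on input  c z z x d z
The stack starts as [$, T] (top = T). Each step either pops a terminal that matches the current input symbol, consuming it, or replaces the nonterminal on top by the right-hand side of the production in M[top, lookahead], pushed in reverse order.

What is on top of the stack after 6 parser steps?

step 1: stack=$ T  input=c z z x d z $  — expand T ::= c P P
step 2: stack=$ P P c  input=c z z x d z $  — match c
step 3: stack=$ P P  input=z z x d z $  — expand P ::= U x
step 4: stack=$ P x U  input=z z x d z $  — expand U ::= z z U
step 5: stack=$ P x U z z  input=z z x d z $  — match z
step 6: stack=$ P x U z  input=z x d z $  — match z
Stack after step 6: $ P x U (top = U).

U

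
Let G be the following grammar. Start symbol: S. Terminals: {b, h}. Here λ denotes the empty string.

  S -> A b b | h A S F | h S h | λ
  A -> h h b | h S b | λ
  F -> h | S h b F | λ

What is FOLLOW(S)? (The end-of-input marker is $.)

{$, b, h}

FIRST(A) = {λ, h}
FIRST(S) = {λ, b, h}  (via A b b)
FIRST(F) = {λ, b, h}  (via S h b F)
FOLLOW(S) includes $ since S is the start symbol.
FOLLOW(S): in S->h A S F, S is followed by F with FIRST {λ, b, h}; in S->h A S F, the suffix after S is nullable (adds nothing new); in S->h S h, S is followed by h with FIRST {h}; in A->h S b, S is followed by b with FIRST {b}; in F->S h b F, S is followed by h b F with FIRST {h}. Thus FOLLOW(S) = {$, b, h}.
FOLLOW(A): in S->A b b, A is followed by b b with FIRST {b}; in S->h A S F, A is followed by S F with FIRST {λ, b, h}; in S->h A S F, the suffix after A is nullable, so FOLLOW(A) ⊇ FOLLOW(S) = {$, b, h}. Thus FOLLOW(A) = {$, b, h}.
FOLLOW(F): in S->h A S F, the suffix after F is empty, so FOLLOW(F) ⊇ FOLLOW(S) = {$, b, h}; in F->S h b F, the suffix after F is empty (adds nothing new). Thus FOLLOW(F) = {$, b, h}.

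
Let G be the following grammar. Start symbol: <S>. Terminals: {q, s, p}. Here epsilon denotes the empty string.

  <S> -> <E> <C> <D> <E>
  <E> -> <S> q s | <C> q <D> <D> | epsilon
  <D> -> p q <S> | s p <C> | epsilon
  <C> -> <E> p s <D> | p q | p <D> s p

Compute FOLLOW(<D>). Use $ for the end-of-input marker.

{$, p, q, s}

FIRST(<D>): from <D>->p q <S> we get {p}; from <D>->s p <C> we get {s}; from <D>->epsilon we get {epsilon}. So FIRST(<D>) = {epsilon, p, s}.
FIRST(<S>): from <S>-><E> <C> <D> <E> we get {p}. So FIRST(<S>) = {p}.
FIRST(<E>): from <E>-><S> q s we get {p}; from <E>-><C> q <D> <D> we get {p}; from <E>->epsilon we get {epsilon}. So FIRST(<E>) = {epsilon, p}.
FIRST(<C>): from <C>-><E> p s <D> we get {p}; from <C>->p q we get {p}; from <C>->p <D> s p we get {p}. So FIRST(<C>) = {p}.
FOLLOW(<S>) includes $ since <S> is the start symbol.
FOLLOW(<S>): in <E>-><S> q s, <S> is followed by q s with FIRST {q}; in <D>->p q <S>, the suffix after <S> is empty, so FOLLOW(<S>) ⊇ FOLLOW(<D>) = {$, p, q, s}. Thus FOLLOW(<S>) = {$, p, q, s}.
FOLLOW(<E>): in <S>-><E> <C> <D> <E> (occurrence 1), <E> is followed by <C> <D> <E> with FIRST {p}; in <S>-><E> <C> <D> <E> (occurrence 2), the suffix after <E> is empty, so FOLLOW(<E>) ⊇ FOLLOW(<S>) = {$, p, q, s}; in <C>-><E> p s <D>, <E> is followed by p s <D> with FIRST {p}. Thus FOLLOW(<E>) = {$, p, q, s}.
FOLLOW(<D>): in <S>-><E> <C> <D> <E>, <D> is followed by <E> with FIRST {epsilon, p}; in <S>-><E> <C> <D> <E>, the suffix after <D> is nullable, so FOLLOW(<D>) ⊇ FOLLOW(<S>) = {$, p, q, s}; in <E>-><C> q <D> <D> (occurrence 1), <D> is followed by <D> with FIRST {epsilon, p, s}; in <E>-><C> q <D> <D> (occurrence 1), the suffix after <D> is nullable, so FOLLOW(<D>) ⊇ FOLLOW(<E>) = {$, p, q, s}; in <E>-><C> q <D> <D> (occurrence 2), the suffix after <D> is empty, so FOLLOW(<D>) ⊇ FOLLOW(<E>) = {$, p, q, s}; in <C>-><E> p s <D>, the suffix after <D> is empty, so FOLLOW(<D>) ⊇ FOLLOW(<C>) = {$, p, q, s}; in <C>->p <D> s p, <D> is followed by s p with FIRST {s}. Thus FOLLOW(<D>) = {$, p, q, s}.
FOLLOW(<C>): in <S>-><E> <C> <D> <E>, <C> is followed by <D> <E> with FIRST {epsilon, p, s}; in <S>-><E> <C> <D> <E>, the suffix after <C> is nullable, so FOLLOW(<C>) ⊇ FOLLOW(<S>) = {$, p, q, s}; in <E>-><C> q <D> <D>, <C> is followed by q <D> <D> with FIRST {q}; in <D>->s p <C>, the suffix after <C> is empty, so FOLLOW(<C>) ⊇ FOLLOW(<D>) = {$, p, q, s}. Thus FOLLOW(<C>) = {$, p, q, s}.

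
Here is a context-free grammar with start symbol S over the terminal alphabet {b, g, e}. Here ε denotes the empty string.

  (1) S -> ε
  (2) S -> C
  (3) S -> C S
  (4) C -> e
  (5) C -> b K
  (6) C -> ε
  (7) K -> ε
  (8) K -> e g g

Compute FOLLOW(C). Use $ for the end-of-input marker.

FIRST(C) = {ε, b, e}
FIRST(K) = {ε, e}
FIRST(S) = {ε, b, e}  (via C, C S)
FOLLOW(S) includes $ since S is the start symbol.
FOLLOW(S): in S->C S, the suffix after S is empty (adds nothing new). Thus FOLLOW(S) = {$}.
FOLLOW(C): in S->C, the suffix after C is empty, so FOLLOW(C) ⊇ FOLLOW(S) = {$}; in S->C S, C is followed by S with FIRST {ε, b, e}; in S->C S, the suffix after C is nullable, so FOLLOW(C) ⊇ FOLLOW(S) = {$}. Thus FOLLOW(C) = {$, b, e}.
FOLLOW(K): in C->b K, the suffix after K is empty, so FOLLOW(K) ⊇ FOLLOW(C) = {$, b, e}. Thus FOLLOW(K) = {$, b, e}.

{$, b, e}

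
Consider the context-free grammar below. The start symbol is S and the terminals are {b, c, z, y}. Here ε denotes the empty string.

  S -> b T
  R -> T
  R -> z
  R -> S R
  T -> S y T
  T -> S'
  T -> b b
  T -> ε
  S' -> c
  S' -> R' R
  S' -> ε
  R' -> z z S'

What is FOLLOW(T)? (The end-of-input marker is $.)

FIRST(S): from S->b T we get {b}. So FIRST(S) = {b}.
FIRST(R'): from R'->z z S' we get {z}. So FIRST(R') = {z}.
FIRST(S'): from S'->c we get {c}; from S'->R' R we get {z}; from S'->ε we get {ε}. So FIRST(S') = {ε, c, z}.
FIRST(T): from T->S y T we get {b}; from T->S' we get {ε, c, z}; from T->b b we get {b}; from T->ε we get {ε}. So FIRST(T) = {ε, b, c, z}.
FIRST(R): from R->T we get {ε, b, c, z}; from R->z we get {z}; from R->S R we get {b}. So FIRST(R) = {ε, b, c, z}.
FOLLOW(S) includes $ since S is the start symbol.
FOLLOW(S): in R->S R, S is followed by R with FIRST {ε, b, c, z}; in R->S R, the suffix after S is nullable, so FOLLOW(S) ⊇ FOLLOW(R) = {$, b, c, y, z}; in T->S y T, S is followed by y T with FIRST {y}. Thus FOLLOW(S) = {$, b, c, y, z}.
FOLLOW(R): in R->S R, the suffix after R is empty (adds nothing new); in S'->R' R, the suffix after R is empty, so FOLLOW(R) ⊇ FOLLOW(S') = {$, b, c, y, z}. Thus FOLLOW(R) = {$, b, c, y, z}.
FOLLOW(T): in S->b T, the suffix after T is empty, so FOLLOW(T) ⊇ FOLLOW(S) = {$, b, c, y, z}; in R->T, the suffix after T is empty, so FOLLOW(T) ⊇ FOLLOW(R) = {$, b, c, y, z}; in T->S y T, the suffix after T is empty (adds nothing new). Thus FOLLOW(T) = {$, b, c, y, z}.
FOLLOW(S'): in T->S', the suffix after S' is empty, so FOLLOW(S') ⊇ FOLLOW(T) = {$, b, c, y, z}; in R'->z z S', the suffix after S' is empty, so FOLLOW(S') ⊇ FOLLOW(R') = {$, b, c, y, z}. Thus FOLLOW(S') = {$, b, c, y, z}.
FOLLOW(R'): in S'->R' R, R' is followed by R with FIRST {ε, b, c, z}; in S'->R' R, the suffix after R' is nullable, so FOLLOW(R') ⊇ FOLLOW(S') = {$, b, c, y, z}. Thus FOLLOW(R') = {$, b, c, y, z}.

{$, b, c, y, z}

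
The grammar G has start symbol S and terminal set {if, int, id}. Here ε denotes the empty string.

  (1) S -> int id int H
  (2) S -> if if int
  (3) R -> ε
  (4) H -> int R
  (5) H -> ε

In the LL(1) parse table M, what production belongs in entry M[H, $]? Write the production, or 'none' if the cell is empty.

FIRST(S): from S->int id int H we get {int}; from S->if if int we get {if}. So FIRST(S) = {if, int}.
FIRST(R): from R->ε we get {ε}. So FIRST(R) = {ε}.
FIRST(H): from H->int R we get {int}; from H->ε we get {ε}. So FIRST(H) = {ε, int}.
FOLLOW(S) includes $ since S is the start symbol.
FOLLOW(S): S appears on no right-hand side. Thus FOLLOW(S) = {$}.
FOLLOW(H): in S->int id int H, the suffix after H is empty, so FOLLOW(H) ⊇ FOLLOW(S) = {$}. Thus FOLLOW(H) = {$}.
For H -> int R: FIRST(int R) = {int}, so it goes in M[H, t] for t ∈ {int}.
For H -> ε: FIRST(ε) = {ε}, so it goes in M[H, t] for t ∈ {}; since ε ∈ FIRST, also for every t ∈ FOLLOW(H) = {$}.

H -> ε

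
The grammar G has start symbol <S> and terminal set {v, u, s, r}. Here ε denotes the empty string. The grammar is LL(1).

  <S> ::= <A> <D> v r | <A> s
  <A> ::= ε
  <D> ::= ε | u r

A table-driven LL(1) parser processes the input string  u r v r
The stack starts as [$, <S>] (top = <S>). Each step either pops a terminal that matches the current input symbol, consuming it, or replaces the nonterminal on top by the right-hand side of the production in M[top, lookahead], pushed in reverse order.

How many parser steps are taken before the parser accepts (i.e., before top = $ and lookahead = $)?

     Stack          Input      Action
  1  $ <S>          u r v r $  expand <S> ::= <A> <D> v r
  2  $ r v <D> <A>  u r v r $  expand <A> ::= ε
  3  $ r v <D>      u r v r $  expand <D> ::= u r
  4  $ r v r u      u r v r $  match u
  5  $ r v r        r v r $    match r
  6  $ r v          v r $      match v
  7  $ r            r $        match r
Accept reached after 7 steps.

7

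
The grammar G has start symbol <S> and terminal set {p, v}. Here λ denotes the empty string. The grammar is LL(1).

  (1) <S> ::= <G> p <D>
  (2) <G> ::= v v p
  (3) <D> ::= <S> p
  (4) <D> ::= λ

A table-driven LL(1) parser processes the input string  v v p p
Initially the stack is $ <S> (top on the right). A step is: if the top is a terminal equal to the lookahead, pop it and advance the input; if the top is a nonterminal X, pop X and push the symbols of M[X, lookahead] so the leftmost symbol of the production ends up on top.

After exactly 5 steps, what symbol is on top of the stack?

p

step 1: stack=$ <S>  input=v v p p $  — expand <S> ::= <G> p <D>
step 2: stack=$ <D> p <G>  input=v v p p $  — expand <G> ::= v v p
step 3: stack=$ <D> p p v v  input=v v p p $  — match v
step 4: stack=$ <D> p p v  input=v p p $  — match v
step 5: stack=$ <D> p p  input=p p $  — match p
Stack after step 5: $ <D> p (top = p).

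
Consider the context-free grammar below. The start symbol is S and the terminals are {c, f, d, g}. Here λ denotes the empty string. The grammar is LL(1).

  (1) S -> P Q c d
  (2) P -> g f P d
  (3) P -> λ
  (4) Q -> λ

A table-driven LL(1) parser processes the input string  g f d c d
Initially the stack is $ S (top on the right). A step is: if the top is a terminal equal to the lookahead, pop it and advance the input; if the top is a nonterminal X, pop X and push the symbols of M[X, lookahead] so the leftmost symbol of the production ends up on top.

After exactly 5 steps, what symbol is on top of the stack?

     Stack            Input        Action
  1  $ S              g f d c d $  expand S -> P Q c d
  2  $ d c Q P        g f d c d $  expand P -> g f P d
  3  $ d c Q d P f g  g f d c d $  match g
  4  $ d c Q d P f    f d c d $    match f
  5  $ d c Q d P      d c d $      expand P -> λ
Stack after step 5: $ d c Q d (top = d).

d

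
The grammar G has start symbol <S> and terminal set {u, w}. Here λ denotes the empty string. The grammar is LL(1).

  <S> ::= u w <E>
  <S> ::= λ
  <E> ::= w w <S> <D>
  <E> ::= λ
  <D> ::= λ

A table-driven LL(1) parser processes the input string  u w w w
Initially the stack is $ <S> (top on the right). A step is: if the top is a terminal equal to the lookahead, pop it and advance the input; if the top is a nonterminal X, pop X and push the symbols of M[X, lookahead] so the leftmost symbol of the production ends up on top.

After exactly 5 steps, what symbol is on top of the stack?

     Stack          Input      Action
  1  $ <S>          u w w w $  expand <S> ::= u w <E>
  2  $ <E> w u      u w w w $  match u
  3  $ <E> w        w w w $    match w
  4  $ <E>          w w $      expand <E> ::= w w <S> <D>
  5  $ <D> <S> w w  w w $      match w
Stack after step 5: $ <D> <S> w (top = w).

w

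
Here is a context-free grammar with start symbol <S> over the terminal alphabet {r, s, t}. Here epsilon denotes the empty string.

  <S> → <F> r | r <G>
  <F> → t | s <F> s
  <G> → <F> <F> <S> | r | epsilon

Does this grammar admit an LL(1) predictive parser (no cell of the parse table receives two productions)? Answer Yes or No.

FIRST(<S>) = {r, s, t}
FIRST(<F>) = {s, t}
FIRST(<G>) = {epsilon, r, s, t}
FOLLOW(<S>) = {$}
FOLLOW(<F>) = {r, s, t}
FOLLOW(<G>) = {$}
Each cell of M receives at most one production.

Yes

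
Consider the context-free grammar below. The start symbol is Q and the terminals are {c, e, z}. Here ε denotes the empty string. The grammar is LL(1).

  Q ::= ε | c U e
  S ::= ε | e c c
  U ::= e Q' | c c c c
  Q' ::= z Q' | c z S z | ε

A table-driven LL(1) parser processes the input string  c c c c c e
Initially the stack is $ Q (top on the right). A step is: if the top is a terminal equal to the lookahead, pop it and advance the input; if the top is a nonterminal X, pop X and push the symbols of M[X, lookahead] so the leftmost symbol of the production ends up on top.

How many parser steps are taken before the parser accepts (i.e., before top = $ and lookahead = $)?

step 1: stack=$ Q  input=c c c c c e $  — expand Q ::= c U e
step 2: stack=$ e U c  input=c c c c c e $  — match c
step 3: stack=$ e U  input=c c c c e $  — expand U ::= c c c c
step 4: stack=$ e c c c c  input=c c c c e $  — match c
step 5: stack=$ e c c c  input=c c c e $  — match c
step 6: stack=$ e c c  input=c c e $  — match c
step 7: stack=$ e c  input=c e $  — match c
step 8: stack=$ e  input=e $  — match e
Accept reached after 8 steps.

8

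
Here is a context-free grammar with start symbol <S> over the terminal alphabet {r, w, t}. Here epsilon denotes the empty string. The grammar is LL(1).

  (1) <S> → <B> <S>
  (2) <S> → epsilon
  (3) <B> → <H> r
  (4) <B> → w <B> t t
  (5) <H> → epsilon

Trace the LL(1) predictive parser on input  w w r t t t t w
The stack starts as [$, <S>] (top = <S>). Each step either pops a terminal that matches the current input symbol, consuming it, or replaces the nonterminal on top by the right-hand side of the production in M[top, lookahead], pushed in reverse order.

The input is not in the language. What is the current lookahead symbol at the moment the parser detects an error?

      Stack                Input              Action
   1  $ <S>                w w r t t t t w $  expand <S> → <B> <S>
   2  $ <S> <B>            w w r t t t t w $  expand <B> → w <B> t t
   3  $ <S> t t <B> w      w w r t t t t w $  match w
   4  $ <S> t t <B>        w r t t t t w $    expand <B> → w <B> t t
   5  $ <S> t t t t <B> w  w r t t t t w $    match w
   6  $ <S> t t t t <B>    r t t t t w $      expand <B> → <H> r
   7  $ <S> t t t t r <H>  r t t t t w $      expand <H> → epsilon
   8  $ <S> t t t t r      r t t t t w $      match r
   9  $ <S> t t t t        t t t t w $        match t
  10  $ <S> t t t          t t t w $          match t
  11  $ <S> t t            t t w $            match t
  12  $ <S> t              t w $              match t
  13  $ <S>                w $                expand <S> → <B> <S>
  14  $ <S> <B>            w $                expand <B> → w <B> t t
  15  $ <S> t t <B> w      w $                match w
  16  $ <S> t t <B>        $                  error: M[<B>, $] is empty

$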